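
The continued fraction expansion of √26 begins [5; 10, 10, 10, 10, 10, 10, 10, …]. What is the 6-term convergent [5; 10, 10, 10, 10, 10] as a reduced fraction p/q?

530451/104030

Starting at the tail and folding back:
Start with 10.
10 + 1/(10/1) = 10 + 1/10 = 101/10
10 + 1/(101/10) = 10 + 10/101 = 1020/101
10 + 1/(1020/101) = 10 + 101/1020 = 10301/1020
10 + 1/(10301/1020) = 10 + 1020/10301 = 104030/10301
5 + 1/(104030/10301) = 5 + 10301/104030 = 530451/104030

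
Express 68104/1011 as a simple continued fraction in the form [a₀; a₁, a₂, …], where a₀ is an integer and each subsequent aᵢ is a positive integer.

[67; 2, 1, 3, 12, 1, 6]

⌊68104/1011⌋ = 67, remainder 367
⌊1011/367⌋ = 2, remainder 277
⌊367/277⌋ = 1, remainder 90
⌊277/90⌋ = 3, remainder 7
⌊90/7⌋ = 12, remainder 6
⌊7/6⌋ = 1, remainder 1
⌊6/1⌋ = 6, remainder 0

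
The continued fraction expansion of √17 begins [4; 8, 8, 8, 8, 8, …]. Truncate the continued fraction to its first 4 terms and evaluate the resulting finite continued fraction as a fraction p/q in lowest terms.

a_0 = 4: 4/1
a_1 = 8: 33/8
a_2 = 8: 268/65
a_3 = 8: 2177/528

2177/528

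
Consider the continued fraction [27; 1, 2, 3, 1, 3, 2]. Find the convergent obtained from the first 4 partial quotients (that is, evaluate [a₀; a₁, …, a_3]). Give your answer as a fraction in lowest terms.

277/10

Start with 3.
2 + 1/(3/1) = 2 + 1/3 = 7/3
1 + 1/(7/3) = 1 + 3/7 = 10/7
27 + 1/(10/7) = 27 + 7/10 = 277/10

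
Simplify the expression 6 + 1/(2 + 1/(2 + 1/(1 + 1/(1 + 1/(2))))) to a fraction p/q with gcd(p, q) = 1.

199/31

a_0 = 6: 6/1
a_1 = 2: 13/2
a_2 = 2: 32/5
a_3 = 1: 45/7
a_4 = 1: 77/12
a_5 = 2: 199/31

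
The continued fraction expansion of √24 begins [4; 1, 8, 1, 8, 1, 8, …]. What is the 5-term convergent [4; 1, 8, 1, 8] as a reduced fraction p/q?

Work from the innermost term outward:
Start with 8.
1 + 1/(8/1) = 1 + 1/8 = 9/8
8 + 1/(9/8) = 8 + 8/9 = 80/9
1 + 1/(80/9) = 1 + 9/80 = 89/80
4 + 1/(89/80) = 4 + 80/89 = 436/89

436/89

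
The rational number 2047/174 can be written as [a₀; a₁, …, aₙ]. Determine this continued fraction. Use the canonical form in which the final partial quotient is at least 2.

[11; 1, 3, 4, 10]

⌊2047/174⌋ = 11, remainder 133
⌊174/133⌋ = 1, remainder 41
⌊133/41⌋ = 3, remainder 10
⌊41/10⌋ = 4, remainder 1
⌊10/1⌋ = 10, remainder 0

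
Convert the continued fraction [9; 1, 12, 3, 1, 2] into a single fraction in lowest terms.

1449/146

Start with 2.
1 + 1/(2/1) = 1 + 1/2 = 3/2
3 + 1/(3/2) = 3 + 2/3 = 11/3
12 + 1/(11/3) = 12 + 3/11 = 135/11
1 + 1/(135/11) = 1 + 11/135 = 146/135
9 + 1/(146/135) = 9 + 135/146 = 1449/146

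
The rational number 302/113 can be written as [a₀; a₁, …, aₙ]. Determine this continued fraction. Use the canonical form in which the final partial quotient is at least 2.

Repeatedly divide and take the remainder:
302 ÷ 113 → quotient 2, remainder 76
113 ÷ 76 → quotient 1, remainder 37
76 ÷ 37 → quotient 2, remainder 2
37 ÷ 2 → quotient 18, remainder 1
2 ÷ 1 → quotient 2, remainder 0

[2; 1, 2, 18, 2]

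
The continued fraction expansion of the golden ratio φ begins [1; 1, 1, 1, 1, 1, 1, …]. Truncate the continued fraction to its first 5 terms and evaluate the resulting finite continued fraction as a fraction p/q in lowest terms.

8/5

Start with 1.
1 + 1/(1/1) = 1 + 1/1 = 2/1
1 + 1/(2/1) = 1 + 1/2 = 3/2
1 + 1/(3/2) = 1 + 2/3 = 5/3
1 + 1/(5/3) = 1 + 3/5 = 8/5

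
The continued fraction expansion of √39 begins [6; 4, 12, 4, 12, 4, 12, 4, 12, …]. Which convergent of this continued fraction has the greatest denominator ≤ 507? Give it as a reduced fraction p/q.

1249/200

List convergents until the denominator exceeds the bound:
a_0 = 6: 6/1  (≤ bound)
a_1 = 4: 25/4  (≤ bound)
a_2 = 12: 306/49  (≤ bound)
a_3 = 4: 1249/200  (≤ bound)
a_4 = 12: 15294/2449  (> 507, stop)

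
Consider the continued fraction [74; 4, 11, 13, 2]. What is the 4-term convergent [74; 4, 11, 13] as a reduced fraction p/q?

43730/589

a_0 = 74: 74/1
a_1 = 4: 297/4
a_2 = 11: 3341/45
a_3 = 13: 43730/589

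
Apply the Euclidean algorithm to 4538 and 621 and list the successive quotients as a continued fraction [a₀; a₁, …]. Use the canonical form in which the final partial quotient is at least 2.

[7; 3, 3, 1, 47]

Run the Euclidean algorithm, recording each quotient:
4538 ÷ 621 → quotient 7, remainder 191
621 ÷ 191 → quotient 3, remainder 48
191 ÷ 48 → quotient 3, remainder 47
48 ÷ 47 → quotient 1, remainder 1
47 ÷ 1 → quotient 47, remainder 0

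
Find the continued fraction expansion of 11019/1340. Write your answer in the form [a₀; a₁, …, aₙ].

Apply division with remainder until the remainder is 0:
11019 = 8·1340 + 299, so a_0 = 8
1340 = 4·299 + 144, so a_1 = 4
299 = 2·144 + 11, so a_2 = 2
144 = 13·11 + 1, so a_3 = 13
11 = 11·1 + 0, so a_4 = 11

[8; 4, 2, 13, 11]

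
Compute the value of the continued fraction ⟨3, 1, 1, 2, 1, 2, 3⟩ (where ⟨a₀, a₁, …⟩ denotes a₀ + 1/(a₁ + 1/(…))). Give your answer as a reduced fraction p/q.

Start with 3.
2 + 1/(3/1) = 2 + 1/3 = 7/3
1 + 1/(7/3) = 1 + 3/7 = 10/7
2 + 1/(10/7) = 2 + 7/10 = 27/10
1 + 1/(27/10) = 1 + 10/27 = 37/27
1 + 1/(37/27) = 1 + 27/37 = 64/37
3 + 1/(64/37) = 3 + 37/64 = 229/64

229/64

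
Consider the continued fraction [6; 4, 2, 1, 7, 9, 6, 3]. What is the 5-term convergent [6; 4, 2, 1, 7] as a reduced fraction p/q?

Starting at the tail and folding back:
Start with 7.
1 + 1/(7/1) = 1 + 1/7 = 8/7
2 + 1/(8/7) = 2 + 7/8 = 23/8
4 + 1/(23/8) = 4 + 8/23 = 100/23
6 + 1/(100/23) = 6 + 23/100 = 623/100

623/100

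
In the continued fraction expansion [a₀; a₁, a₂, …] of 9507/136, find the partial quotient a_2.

9

Run the Euclidean algorithm, recording each quotient:
⌊9507/136⌋ = 69, remainder 123
⌊136/123⌋ = 1, remainder 13
⌊123/13⌋ = 9, remainder 6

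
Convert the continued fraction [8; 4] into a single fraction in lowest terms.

Starting at the tail and folding back:
Start with 4.
8 + 1/(4/1) = 8 + 1/4 = 33/4

33/4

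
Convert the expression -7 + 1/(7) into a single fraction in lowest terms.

Start with 7.
-7 + 1/(7/1) = -7 + 1/7 = -48/7

-48/7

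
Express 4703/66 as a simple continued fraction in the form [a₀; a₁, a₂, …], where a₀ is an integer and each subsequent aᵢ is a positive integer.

4703 = 71·66 + 17, so a_0 = 71
66 = 3·17 + 15, so a_1 = 3
17 = 1·15 + 2, so a_2 = 1
15 = 7·2 + 1, so a_3 = 7
2 = 2·1 + 0, so a_4 = 2

[71; 3, 1, 7, 2]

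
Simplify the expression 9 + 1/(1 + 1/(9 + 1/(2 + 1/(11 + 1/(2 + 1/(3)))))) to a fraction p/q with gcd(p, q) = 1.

17333/1750

Start with 3.
2 + 1/(3/1) = 2 + 1/3 = 7/3
11 + 1/(7/3) = 11 + 3/7 = 80/7
2 + 1/(80/7) = 2 + 7/80 = 167/80
9 + 1/(167/80) = 9 + 80/167 = 1583/167
1 + 1/(1583/167) = 1 + 167/1583 = 1750/1583
9 + 1/(1750/1583) = 9 + 1583/1750 = 17333/1750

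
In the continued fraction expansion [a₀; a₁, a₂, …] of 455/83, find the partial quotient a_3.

Run the Euclidean algorithm, recording each quotient:
455 ÷ 83 → quotient 5, remainder 40
83 ÷ 40 → quotient 2, remainder 3
40 ÷ 3 → quotient 13, remainder 1
3 ÷ 1 → quotient 3, remainder 0

3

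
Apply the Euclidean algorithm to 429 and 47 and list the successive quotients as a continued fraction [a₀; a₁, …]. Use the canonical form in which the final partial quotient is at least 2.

[9; 7, 1, 5]

⌊429/47⌋ = 9, remainder 6
⌊47/6⌋ = 7, remainder 5
⌊6/5⌋ = 1, remainder 1
⌊5/1⌋ = 5, remainder 0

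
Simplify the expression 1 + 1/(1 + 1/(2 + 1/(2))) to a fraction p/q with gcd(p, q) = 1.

a_0 = 1: 1/1
a_1 = 1: 2/1
a_2 = 2: 5/3
a_3 = 2: 12/7

12/7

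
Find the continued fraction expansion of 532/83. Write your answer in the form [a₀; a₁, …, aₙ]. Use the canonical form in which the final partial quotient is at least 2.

Repeatedly divide and take the remainder:
532 = 6·83 + 34, so a_0 = 6
83 = 2·34 + 15, so a_1 = 2
34 = 2·15 + 4, so a_2 = 2
15 = 3·4 + 3, so a_3 = 3
4 = 1·3 + 1, so a_4 = 1
3 = 3·1 + 0, so a_5 = 3

[6; 2, 2, 3, 1, 3]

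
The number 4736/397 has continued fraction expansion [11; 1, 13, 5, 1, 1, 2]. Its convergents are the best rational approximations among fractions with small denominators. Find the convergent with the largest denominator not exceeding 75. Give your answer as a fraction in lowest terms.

a_0 = 11: 11/1  (≤ bound)
a_1 = 1: 12/1  (≤ bound)
a_2 = 13: 167/14  (≤ bound)
a_3 = 5: 847/71  (≤ bound)
a_4 = 1: 1014/85  (> 75, stop)

847/71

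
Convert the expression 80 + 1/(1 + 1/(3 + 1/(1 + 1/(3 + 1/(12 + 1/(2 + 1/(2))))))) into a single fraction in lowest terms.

97190/1203

Use the convergent recurrence hₖ = aₖ·hₖ₋₁ + hₖ₋₂ (and likewise for the denominators kₖ):
a_0 = 80: 80/1
a_1 = 1: 81/1
a_2 = 3: 323/4
a_3 = 1: 404/5
a_4 = 3: 1535/19
a_5 = 12: 18824/233
a_6 = 2: 39183/485
a_7 = 2: 97190/1203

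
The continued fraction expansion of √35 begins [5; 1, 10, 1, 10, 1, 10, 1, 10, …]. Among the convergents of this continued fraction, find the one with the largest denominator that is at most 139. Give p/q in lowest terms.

a_0 = 5: 5/1  (≤ bound)
a_1 = 1: 6/1  (≤ bound)
a_2 = 10: 65/11  (≤ bound)
a_3 = 1: 71/12  (≤ bound)
a_4 = 10: 775/131  (≤ bound)
a_5 = 1: 846/143  (> 139, stop)

775/131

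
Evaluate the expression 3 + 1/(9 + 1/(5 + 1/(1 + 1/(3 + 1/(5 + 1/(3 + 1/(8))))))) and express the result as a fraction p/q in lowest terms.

91523/29438

Start with 8.
3 + 1/(8/1) = 3 + 1/8 = 25/8
5 + 1/(25/8) = 5 + 8/25 = 133/25
3 + 1/(133/25) = 3 + 25/133 = 424/133
1 + 1/(424/133) = 1 + 133/424 = 557/424
5 + 1/(557/424) = 5 + 424/557 = 3209/557
9 + 1/(3209/557) = 9 + 557/3209 = 29438/3209
3 + 1/(29438/3209) = 3 + 3209/29438 = 91523/29438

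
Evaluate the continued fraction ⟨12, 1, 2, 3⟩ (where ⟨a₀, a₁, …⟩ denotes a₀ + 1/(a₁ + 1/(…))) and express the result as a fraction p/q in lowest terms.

Build up convergents one term at a time:
a_0 = 12: 12/1
a_1 = 1: 13/1
a_2 = 2: 38/3
a_3 = 3: 127/10

127/10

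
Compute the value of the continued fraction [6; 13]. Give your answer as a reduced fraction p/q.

Collapse the nested fraction from the inside out:
Start with 13.
6 + 1/(13/1) = 6 + 1/13 = 79/13

79/13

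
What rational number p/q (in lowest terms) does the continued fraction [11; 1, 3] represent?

47/4

Compute successive convergents:
a_0 = 11: 11/1
a_1 = 1: 12/1
a_2 = 3: 47/4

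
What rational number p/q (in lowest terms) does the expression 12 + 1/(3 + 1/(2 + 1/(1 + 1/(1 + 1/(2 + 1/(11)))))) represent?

Starting at the tail and folding back:
Start with 11.
2 + 1/(11/1) = 2 + 1/11 = 23/11
1 + 1/(23/11) = 1 + 11/23 = 34/23
1 + 1/(34/23) = 1 + 23/34 = 57/34
2 + 1/(57/34) = 2 + 34/57 = 148/57
3 + 1/(148/57) = 3 + 57/148 = 501/148
12 + 1/(501/148) = 12 + 148/501 = 6160/501

6160/501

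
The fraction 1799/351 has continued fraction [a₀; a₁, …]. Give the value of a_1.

1799 ÷ 351 → quotient 5, remainder 44
351 ÷ 44 → quotient 7, remainder 43

7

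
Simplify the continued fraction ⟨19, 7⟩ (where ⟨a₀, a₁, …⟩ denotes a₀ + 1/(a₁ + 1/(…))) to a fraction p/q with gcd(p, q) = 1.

a_0 = 19: 19/1
a_1 = 7: 134/7

134/7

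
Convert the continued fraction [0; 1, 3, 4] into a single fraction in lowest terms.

13/17

a_0 = 0: 0/1
a_1 = 1: 1/1
a_2 = 3: 3/4
a_3 = 4: 13/17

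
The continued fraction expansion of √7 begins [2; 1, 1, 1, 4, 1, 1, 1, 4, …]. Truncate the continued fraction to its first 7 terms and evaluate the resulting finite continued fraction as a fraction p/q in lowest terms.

82/31

Use the convergent recurrence hₖ = aₖ·hₖ₋₁ + hₖ₋₂ (and likewise for the denominators kₖ):
a_0 = 2: 2/1
a_1 = 1: 3/1
a_2 = 1: 5/2
a_3 = 1: 8/3
a_4 = 4: 37/14
a_5 = 1: 45/17
a_6 = 1: 82/31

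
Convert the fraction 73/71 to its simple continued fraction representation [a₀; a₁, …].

[1; 35, 2]

73 ÷ 71 → quotient 1, remainder 2
71 ÷ 2 → quotient 35, remainder 1
2 ÷ 1 → quotient 2, remainder 0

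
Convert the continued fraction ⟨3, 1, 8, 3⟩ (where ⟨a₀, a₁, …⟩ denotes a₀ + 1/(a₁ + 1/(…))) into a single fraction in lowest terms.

Start with 3.
8 + 1/(3/1) = 8 + 1/3 = 25/3
1 + 1/(25/3) = 1 + 3/25 = 28/25
3 + 1/(28/25) = 3 + 25/28 = 109/28

109/28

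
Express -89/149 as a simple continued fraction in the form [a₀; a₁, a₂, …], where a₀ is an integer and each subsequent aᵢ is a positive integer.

-89 ÷ 149 → quotient -1, remainder 60
149 ÷ 60 → quotient 2, remainder 29
60 ÷ 29 → quotient 2, remainder 2
29 ÷ 2 → quotient 14, remainder 1
2 ÷ 1 → quotient 2, remainder 0

[-1; 2, 2, 14, 2]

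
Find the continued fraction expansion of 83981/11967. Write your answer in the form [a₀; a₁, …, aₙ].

Run the Euclidean algorithm, recording each quotient:
83981 ÷ 11967 → quotient 7, remainder 212
11967 ÷ 212 → quotient 56, remainder 95
212 ÷ 95 → quotient 2, remainder 22
95 ÷ 22 → quotient 4, remainder 7
22 ÷ 7 → quotient 3, remainder 1
7 ÷ 1 → quotient 7, remainder 0

[7; 56, 2, 4, 3, 7]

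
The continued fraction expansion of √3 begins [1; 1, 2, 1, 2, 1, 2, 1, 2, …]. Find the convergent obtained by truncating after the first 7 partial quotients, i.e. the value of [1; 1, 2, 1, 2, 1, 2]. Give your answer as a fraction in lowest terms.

Compute successive convergents:
a_0 = 1: 1/1
a_1 = 1: 2/1
a_2 = 2: 5/3
a_3 = 1: 7/4
a_4 = 2: 19/11
a_5 = 1: 26/15
a_6 = 2: 71/41

71/41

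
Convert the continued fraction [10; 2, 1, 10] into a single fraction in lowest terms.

Start with 10.
1 + 1/(10/1) = 1 + 1/10 = 11/10
2 + 1/(11/10) = 2 + 10/11 = 32/11
10 + 1/(32/11) = 10 + 11/32 = 331/32

331/32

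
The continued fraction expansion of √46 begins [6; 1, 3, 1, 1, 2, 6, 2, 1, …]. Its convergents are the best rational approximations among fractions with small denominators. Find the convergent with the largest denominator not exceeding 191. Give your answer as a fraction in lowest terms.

997/147

a_0 = 6: 6/1  (≤ bound)
a_1 = 1: 7/1  (≤ bound)
a_2 = 3: 27/4  (≤ bound)
a_3 = 1: 34/5  (≤ bound)
a_4 = 1: 61/9  (≤ bound)
a_5 = 2: 156/23  (≤ bound)
a_6 = 6: 997/147  (≤ bound)
a_7 = 2: 2150/317  (> 191, stop)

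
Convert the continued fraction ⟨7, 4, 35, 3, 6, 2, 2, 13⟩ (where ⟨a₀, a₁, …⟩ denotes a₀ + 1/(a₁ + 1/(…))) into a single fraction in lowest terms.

Starting at the tail and folding back:
Start with 13.
2 + 1/(13/1) = 2 + 1/13 = 27/13
2 + 1/(27/13) = 2 + 13/27 = 67/27
6 + 1/(67/27) = 6 + 27/67 = 429/67
3 + 1/(429/67) = 3 + 67/429 = 1354/429
35 + 1/(1354/429) = 35 + 429/1354 = 47819/1354
4 + 1/(47819/1354) = 4 + 1354/47819 = 192630/47819
7 + 1/(192630/47819) = 7 + 47819/192630 = 1396229/192630

1396229/192630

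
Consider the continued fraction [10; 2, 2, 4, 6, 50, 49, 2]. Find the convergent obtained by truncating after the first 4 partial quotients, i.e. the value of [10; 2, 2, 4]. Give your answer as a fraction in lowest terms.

Use the convergent recurrence hₖ = aₖ·hₖ₋₁ + hₖ₋₂ (and likewise for the denominators kₖ):
a_0 = 10: 10/1
a_1 = 2: 21/2
a_2 = 2: 52/5
a_3 = 4: 229/22

229/22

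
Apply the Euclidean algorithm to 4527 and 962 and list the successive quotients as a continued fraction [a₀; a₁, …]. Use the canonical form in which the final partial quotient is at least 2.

[4; 1, 2, 2, 1, 1, 56]

4527 ÷ 962 → quotient 4, remainder 679
962 ÷ 679 → quotient 1, remainder 283
679 ÷ 283 → quotient 2, remainder 113
283 ÷ 113 → quotient 2, remainder 57
113 ÷ 57 → quotient 1, remainder 56
57 ÷ 56 → quotient 1, remainder 1
56 ÷ 1 → quotient 56, remainder 0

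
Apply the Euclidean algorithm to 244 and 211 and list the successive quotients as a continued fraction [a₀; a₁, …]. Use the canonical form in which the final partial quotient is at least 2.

244 ÷ 211 → quotient 1, remainder 33
211 ÷ 33 → quotient 6, remainder 13
33 ÷ 13 → quotient 2, remainder 7
13 ÷ 7 → quotient 1, remainder 6
7 ÷ 6 → quotient 1, remainder 1
6 ÷ 1 → quotient 6, remainder 0

[1; 6, 2, 1, 1, 6]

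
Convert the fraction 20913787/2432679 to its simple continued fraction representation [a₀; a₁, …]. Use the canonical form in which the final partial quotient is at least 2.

[8; 1, 1, 2, 13, 58, 52, 12]

20913787 = 8·2432679 + 1452355, so a_0 = 8
2432679 = 1·1452355 + 980324, so a_1 = 1
1452355 = 1·980324 + 472031, so a_2 = 1
980324 = 2·472031 + 36262, so a_3 = 2
472031 = 13·36262 + 625, so a_4 = 13
36262 = 58·625 + 12, so a_5 = 58
625 = 52·12 + 1, so a_6 = 52
12 = 12·1 + 0, so a_7 = 12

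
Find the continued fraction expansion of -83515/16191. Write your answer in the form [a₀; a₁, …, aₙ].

⌊-83515/16191⌋ = -6, remainder 13631
⌊16191/13631⌋ = 1, remainder 2560
⌊13631/2560⌋ = 5, remainder 831
⌊2560/831⌋ = 3, remainder 67
⌊831/67⌋ = 12, remainder 27
⌊67/27⌋ = 2, remainder 13
⌊27/13⌋ = 2, remainder 1
⌊13/1⌋ = 13, remainder 0

[-6; 1, 5, 3, 12, 2, 2, 13]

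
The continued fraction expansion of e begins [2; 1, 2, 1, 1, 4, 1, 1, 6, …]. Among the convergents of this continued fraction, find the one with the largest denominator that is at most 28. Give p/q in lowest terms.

a_0 = 2: 2/1  (≤ bound)
a_1 = 1: 3/1  (≤ bound)
a_2 = 2: 8/3  (≤ bound)
a_3 = 1: 11/4  (≤ bound)
a_4 = 1: 19/7  (≤ bound)
a_5 = 4: 87/32  (> 28, stop)

19/7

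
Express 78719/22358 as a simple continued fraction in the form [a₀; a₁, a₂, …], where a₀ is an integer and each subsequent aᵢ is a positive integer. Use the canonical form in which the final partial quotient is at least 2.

78719 ÷ 22358 → quotient 3, remainder 11645
22358 ÷ 11645 → quotient 1, remainder 10713
11645 ÷ 10713 → quotient 1, remainder 932
10713 ÷ 932 → quotient 11, remainder 461
932 ÷ 461 → quotient 2, remainder 10
461 ÷ 10 → quotient 46, remainder 1
10 ÷ 1 → quotient 10, remainder 0

[3; 1, 1, 11, 2, 46, 10]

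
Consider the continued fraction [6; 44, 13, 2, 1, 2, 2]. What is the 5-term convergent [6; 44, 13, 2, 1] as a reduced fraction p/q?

Collapse the nested fraction from the inside out:
Start with 1.
2 + 1/(1/1) = 2 + 1/1 = 3/1
13 + 1/(3/1) = 13 + 1/3 = 40/3
44 + 1/(40/3) = 44 + 3/40 = 1763/40
6 + 1/(1763/40) = 6 + 40/1763 = 10618/1763

10618/1763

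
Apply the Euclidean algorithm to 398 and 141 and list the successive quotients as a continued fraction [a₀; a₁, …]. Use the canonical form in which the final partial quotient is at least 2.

Apply division with remainder until the remainder is 0:
398 ÷ 141 → quotient 2, remainder 116
141 ÷ 116 → quotient 1, remainder 25
116 ÷ 25 → quotient 4, remainder 16
25 ÷ 16 → quotient 1, remainder 9
16 ÷ 9 → quotient 1, remainder 7
9 ÷ 7 → quotient 1, remainder 2
7 ÷ 2 → quotient 3, remainder 1
2 ÷ 1 → quotient 2, remainder 0

[2; 1, 4, 1, 1, 1, 3, 2]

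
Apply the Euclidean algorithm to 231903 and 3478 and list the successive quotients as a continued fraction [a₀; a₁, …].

[66; 1, 2, 10, 3, 3, 3, 3]

231903 ÷ 3478 → quotient 66, remainder 2355
3478 ÷ 2355 → quotient 1, remainder 1123
2355 ÷ 1123 → quotient 2, remainder 109
1123 ÷ 109 → quotient 10, remainder 33
109 ÷ 33 → quotient 3, remainder 10
33 ÷ 10 → quotient 3, remainder 3
10 ÷ 3 → quotient 3, remainder 1
3 ÷ 1 → quotient 3, remainder 0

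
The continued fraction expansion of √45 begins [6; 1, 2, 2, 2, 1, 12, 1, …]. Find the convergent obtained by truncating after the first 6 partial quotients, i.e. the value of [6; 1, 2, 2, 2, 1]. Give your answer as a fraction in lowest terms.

Start with 1.
2 + 1/(1/1) = 2 + 1/1 = 3/1
2 + 1/(3/1) = 2 + 1/3 = 7/3
2 + 1/(7/3) = 2 + 3/7 = 17/7
1 + 1/(17/7) = 1 + 7/17 = 24/17
6 + 1/(24/17) = 6 + 17/24 = 161/24

161/24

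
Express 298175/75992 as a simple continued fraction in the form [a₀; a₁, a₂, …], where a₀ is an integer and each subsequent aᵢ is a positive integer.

[3; 1, 12, 8, 2, 13, 6, 4]

⌊298175/75992⌋ = 3, remainder 70199
⌊75992/70199⌋ = 1, remainder 5793
⌊70199/5793⌋ = 12, remainder 683
⌊5793/683⌋ = 8, remainder 329
⌊683/329⌋ = 2, remainder 25
⌊329/25⌋ = 13, remainder 4
⌊25/4⌋ = 6, remainder 1
⌊4/1⌋ = 4, remainder 0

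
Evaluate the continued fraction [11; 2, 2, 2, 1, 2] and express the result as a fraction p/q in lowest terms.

a_0 = 11: 11/1
a_1 = 2: 23/2
a_2 = 2: 57/5
a_3 = 2: 137/12
a_4 = 1: 194/17
a_5 = 2: 525/46

525/46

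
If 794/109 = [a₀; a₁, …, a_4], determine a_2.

1

794 ÷ 109 → quotient 7, remainder 31
109 ÷ 31 → quotient 3, remainder 16
31 ÷ 16 → quotient 1, remainder 15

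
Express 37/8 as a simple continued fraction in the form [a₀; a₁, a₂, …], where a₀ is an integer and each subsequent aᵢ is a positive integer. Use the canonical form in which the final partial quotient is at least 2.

Run the Euclidean algorithm, recording each quotient:
37 ÷ 8 → quotient 4, remainder 5
8 ÷ 5 → quotient 1, remainder 3
5 ÷ 3 → quotient 1, remainder 2
3 ÷ 2 → quotient 1, remainder 1
2 ÷ 1 → quotient 2, remainder 0

[4; 1, 1, 1, 2]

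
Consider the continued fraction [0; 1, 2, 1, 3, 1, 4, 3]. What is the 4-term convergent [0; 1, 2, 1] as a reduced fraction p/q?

3/4

Start with 1.
2 + 1/(1/1) = 2 + 1/1 = 3/1
1 + 1/(3/1) = 1 + 1/3 = 4/3
0 + 1/(4/3) = 0 + 3/4 = 3/4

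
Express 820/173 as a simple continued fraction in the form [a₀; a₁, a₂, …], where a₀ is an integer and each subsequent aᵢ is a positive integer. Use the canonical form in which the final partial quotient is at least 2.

820 = 4·173 + 128, so a_0 = 4
173 = 1·128 + 45, so a_1 = 1
128 = 2·45 + 38, so a_2 = 2
45 = 1·38 + 7, so a_3 = 1
38 = 5·7 + 3, so a_4 = 5
7 = 2·3 + 1, so a_5 = 2
3 = 3·1 + 0, so a_6 = 3

[4; 1, 2, 1, 5, 2, 3]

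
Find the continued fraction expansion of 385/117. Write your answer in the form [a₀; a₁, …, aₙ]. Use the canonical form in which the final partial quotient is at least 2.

Repeatedly divide and take the remainder:
385 = 3·117 + 34, so a_0 = 3
117 = 3·34 + 15, so a_1 = 3
34 = 2·15 + 4, so a_2 = 2
15 = 3·4 + 3, so a_3 = 3
4 = 1·3 + 1, so a_4 = 1
3 = 3·1 + 0, so a_5 = 3

[3; 3, 2, 3, 1, 3]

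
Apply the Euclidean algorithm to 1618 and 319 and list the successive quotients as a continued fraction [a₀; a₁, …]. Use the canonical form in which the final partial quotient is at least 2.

Repeatedly divide and take the remainder:
⌊1618/319⌋ = 5, remainder 23
⌊319/23⌋ = 13, remainder 20
⌊23/20⌋ = 1, remainder 3
⌊20/3⌋ = 6, remainder 2
⌊3/2⌋ = 1, remainder 1
⌊2/1⌋ = 2, remainder 0

[5; 13, 1, 6, 1, 2]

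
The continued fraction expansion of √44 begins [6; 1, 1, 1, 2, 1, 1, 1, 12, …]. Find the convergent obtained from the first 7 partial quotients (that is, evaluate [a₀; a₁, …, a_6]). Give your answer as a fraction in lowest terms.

Start with 1.
1 + 1/(1/1) = 1 + 1/1 = 2/1
2 + 1/(2/1) = 2 + 1/2 = 5/2
1 + 1/(5/2) = 1 + 2/5 = 7/5
1 + 1/(7/5) = 1 + 5/7 = 12/7
1 + 1/(12/7) = 1 + 7/12 = 19/12
6 + 1/(19/12) = 6 + 12/19 = 126/19

126/19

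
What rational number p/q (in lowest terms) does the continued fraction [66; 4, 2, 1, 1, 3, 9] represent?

Start with 9.
3 + 1/(9/1) = 3 + 1/9 = 28/9
1 + 1/(28/9) = 1 + 9/28 = 37/28
1 + 1/(37/28) = 1 + 28/37 = 65/37
2 + 1/(65/37) = 2 + 37/65 = 167/65
4 + 1/(167/65) = 4 + 65/167 = 733/167
66 + 1/(733/167) = 66 + 167/733 = 48545/733

48545/733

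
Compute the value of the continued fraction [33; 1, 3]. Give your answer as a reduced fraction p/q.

a_0 = 33: 33/1
a_1 = 1: 34/1
a_2 = 3: 135/4

135/4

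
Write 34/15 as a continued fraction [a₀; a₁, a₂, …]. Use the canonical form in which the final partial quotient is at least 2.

[2; 3, 1, 3]

34 ÷ 15 → quotient 2, remainder 4
15 ÷ 4 → quotient 3, remainder 3
4 ÷ 3 → quotient 1, remainder 1
3 ÷ 1 → quotient 3, remainder 0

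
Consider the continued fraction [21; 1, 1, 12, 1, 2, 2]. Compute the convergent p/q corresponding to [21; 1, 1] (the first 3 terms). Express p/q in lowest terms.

a_0 = 21: 21/1
a_1 = 1: 22/1
a_2 = 1: 43/2

43/2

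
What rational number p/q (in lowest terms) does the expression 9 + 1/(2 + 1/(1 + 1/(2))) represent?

Start with 2.
1 + 1/(2/1) = 1 + 1/2 = 3/2
2 + 1/(3/2) = 2 + 2/3 = 8/3
9 + 1/(8/3) = 9 + 3/8 = 75/8

75/8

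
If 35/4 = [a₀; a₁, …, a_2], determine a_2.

⌊35/4⌋ = 8, remainder 3
⌊4/3⌋ = 1, remainder 1
⌊3/1⌋ = 3, remainder 0

3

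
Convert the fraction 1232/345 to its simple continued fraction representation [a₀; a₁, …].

Repeatedly divide and take the remainder:
1232 ÷ 345 → quotient 3, remainder 197
345 ÷ 197 → quotient 1, remainder 148
197 ÷ 148 → quotient 1, remainder 49
148 ÷ 49 → quotient 3, remainder 1
49 ÷ 1 → quotient 49, remainder 0

[3; 1, 1, 3, 49]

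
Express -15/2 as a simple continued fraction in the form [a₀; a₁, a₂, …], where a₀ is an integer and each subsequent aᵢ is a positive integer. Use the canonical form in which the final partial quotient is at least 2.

-15 = -8·2 + 1, so a_0 = -8
2 = 2·1 + 0, so a_1 = 2

[-8; 2]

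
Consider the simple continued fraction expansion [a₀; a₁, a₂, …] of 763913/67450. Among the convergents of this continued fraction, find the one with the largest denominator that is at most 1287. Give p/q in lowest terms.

6852/605

List convergents until the denominator exceeds the bound:
a_0 = 11: 11/1  (≤ bound)
a_1 = 3: 34/3  (≤ bound)
a_2 = 14: 487/43  (≤ bound)
a_3 = 14: 6852/605  (≤ bound)
a_4 = 3: 21043/1858  (> 1287, stop)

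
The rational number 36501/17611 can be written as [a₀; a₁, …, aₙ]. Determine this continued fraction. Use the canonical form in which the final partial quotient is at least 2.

[2; 13, 1, 3, 2, 1, 48, 2]

Run the Euclidean algorithm, recording each quotient:
⌊36501/17611⌋ = 2, remainder 1279
⌊17611/1279⌋ = 13, remainder 984
⌊1279/984⌋ = 1, remainder 295
⌊984/295⌋ = 3, remainder 99
⌊295/99⌋ = 2, remainder 97
⌊99/97⌋ = 1, remainder 2
⌊97/2⌋ = 48, remainder 1
⌊2/1⌋ = 2, remainder 0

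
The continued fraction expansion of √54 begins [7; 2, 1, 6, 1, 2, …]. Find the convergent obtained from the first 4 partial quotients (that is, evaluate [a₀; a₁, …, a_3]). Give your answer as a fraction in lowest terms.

a_0 = 7: 7/1
a_1 = 2: 15/2
a_2 = 1: 22/3
a_3 = 6: 147/20

147/20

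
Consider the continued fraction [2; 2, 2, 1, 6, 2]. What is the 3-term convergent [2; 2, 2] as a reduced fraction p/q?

Work from the innermost term outward:
Start with 2.
2 + 1/(2/1) = 2 + 1/2 = 5/2
2 + 1/(5/2) = 2 + 2/5 = 12/5

12/5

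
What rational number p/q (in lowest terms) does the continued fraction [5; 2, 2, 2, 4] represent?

287/53

Work from the innermost term outward:
Start with 4.
2 + 1/(4/1) = 2 + 1/4 = 9/4
2 + 1/(9/4) = 2 + 4/9 = 22/9
2 + 1/(22/9) = 2 + 9/22 = 53/22
5 + 1/(53/22) = 5 + 22/53 = 287/53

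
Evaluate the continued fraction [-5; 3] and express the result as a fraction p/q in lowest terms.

-14/3

a_0 = -5: -5/1
a_1 = 3: -14/3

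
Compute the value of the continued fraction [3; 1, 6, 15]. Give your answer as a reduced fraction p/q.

409/106

Start with 15.
6 + 1/(15/1) = 6 + 1/15 = 91/15
1 + 1/(91/15) = 1 + 15/91 = 106/91
3 + 1/(106/91) = 3 + 91/106 = 409/106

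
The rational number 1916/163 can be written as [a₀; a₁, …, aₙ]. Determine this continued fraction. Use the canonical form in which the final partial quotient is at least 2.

⌊1916/163⌋ = 11, remainder 123
⌊163/123⌋ = 1, remainder 40
⌊123/40⌋ = 3, remainder 3
⌊40/3⌋ = 13, remainder 1
⌊3/1⌋ = 3, remainder 0

[11; 1, 3, 13, 3]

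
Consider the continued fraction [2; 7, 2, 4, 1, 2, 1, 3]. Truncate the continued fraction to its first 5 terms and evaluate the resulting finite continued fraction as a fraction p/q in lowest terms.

175/82

a_0 = 2: 2/1
a_1 = 7: 15/7
a_2 = 2: 32/15
a_3 = 4: 143/67
a_4 = 1: 175/82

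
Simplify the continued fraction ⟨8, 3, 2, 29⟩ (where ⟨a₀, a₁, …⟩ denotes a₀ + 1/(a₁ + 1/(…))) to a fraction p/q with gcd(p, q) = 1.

Start with 29.
2 + 1/(29/1) = 2 + 1/29 = 59/29
3 + 1/(59/29) = 3 + 29/59 = 206/59
8 + 1/(206/59) = 8 + 59/206 = 1707/206

1707/206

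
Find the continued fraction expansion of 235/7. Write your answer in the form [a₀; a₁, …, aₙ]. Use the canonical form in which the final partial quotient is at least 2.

Run the Euclidean algorithm, recording each quotient:
235 = 33·7 + 4, so a_0 = 33
7 = 1·4 + 3, so a_1 = 1
4 = 1·3 + 1, so a_2 = 1
3 = 3·1 + 0, so a_3 = 3

[33; 1, 1, 3]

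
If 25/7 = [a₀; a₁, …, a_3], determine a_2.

25 = 3·7 + 4, so a_0 = 3
7 = 1·4 + 3, so a_1 = 1
4 = 1·3 + 1, so a_2 = 1

1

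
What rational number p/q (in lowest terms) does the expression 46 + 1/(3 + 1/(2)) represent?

Starting at the tail and folding back:
Start with 2.
3 + 1/(2/1) = 3 + 1/2 = 7/2
46 + 1/(7/2) = 46 + 2/7 = 324/7

324/7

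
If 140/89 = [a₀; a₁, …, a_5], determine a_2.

Repeatedly divide and take the remainder:
140 = 1·89 + 51, so a_0 = 1
89 = 1·51 + 38, so a_1 = 1
51 = 1·38 + 13, so a_2 = 1

1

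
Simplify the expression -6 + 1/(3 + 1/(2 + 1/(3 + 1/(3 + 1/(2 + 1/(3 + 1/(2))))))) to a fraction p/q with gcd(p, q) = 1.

-8175/1432

Compute successive convergents:
a_0 = -6: -6/1
a_1 = 3: -17/3
a_2 = 2: -40/7
a_3 = 3: -137/24
a_4 = 3: -451/79
a_5 = 2: -1039/182
a_6 = 3: -3568/625
a_7 = 2: -8175/1432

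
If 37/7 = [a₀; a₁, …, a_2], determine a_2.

2

37 ÷ 7 → quotient 5, remainder 2
7 ÷ 2 → quotient 3, remainder 1
2 ÷ 1 → quotient 2, remainder 0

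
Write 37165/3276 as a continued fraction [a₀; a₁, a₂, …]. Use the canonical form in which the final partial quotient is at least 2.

[11; 2, 1, 9, 5, 1, 5, 3]

37165 = 11·3276 + 1129, so a_0 = 11
3276 = 2·1129 + 1018, so a_1 = 2
1129 = 1·1018 + 111, so a_2 = 1
1018 = 9·111 + 19, so a_3 = 9
111 = 5·19 + 16, so a_4 = 5
19 = 1·16 + 3, so a_5 = 1
16 = 5·3 + 1, so a_6 = 5
3 = 3·1 + 0, so a_7 = 3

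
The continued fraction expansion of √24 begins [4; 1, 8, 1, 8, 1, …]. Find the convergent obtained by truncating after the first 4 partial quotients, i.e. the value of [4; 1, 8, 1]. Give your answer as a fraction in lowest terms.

49/10

Build up convergents one term at a time:
a_0 = 4: 4/1
a_1 = 1: 5/1
a_2 = 8: 44/9
a_3 = 1: 49/10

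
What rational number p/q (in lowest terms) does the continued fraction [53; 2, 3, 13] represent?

4969/93

Start with 13.
3 + 1/(13/1) = 3 + 1/13 = 40/13
2 + 1/(40/13) = 2 + 13/40 = 93/40
53 + 1/(93/40) = 53 + 40/93 = 4969/93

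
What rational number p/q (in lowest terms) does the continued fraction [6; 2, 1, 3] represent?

70/11

Collapse the nested fraction from the inside out:
Start with 3.
1 + 1/(3/1) = 1 + 1/3 = 4/3
2 + 1/(4/3) = 2 + 3/4 = 11/4
6 + 1/(11/4) = 6 + 4/11 = 70/11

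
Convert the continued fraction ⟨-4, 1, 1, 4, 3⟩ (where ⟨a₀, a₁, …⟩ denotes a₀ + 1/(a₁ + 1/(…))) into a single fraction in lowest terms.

Start with 3.
4 + 1/(3/1) = 4 + 1/3 = 13/3
1 + 1/(13/3) = 1 + 3/13 = 16/13
1 + 1/(16/13) = 1 + 13/16 = 29/16
-4 + 1/(29/16) = -4 + 16/29 = -100/29

-100/29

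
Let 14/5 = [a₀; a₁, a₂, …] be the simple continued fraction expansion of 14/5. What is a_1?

⌊14/5⌋ = 2, remainder 4
⌊5/4⌋ = 1, remainder 1

1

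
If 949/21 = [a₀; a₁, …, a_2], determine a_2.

4

949 = 45·21 + 4, so a_0 = 45
21 = 5·4 + 1, so a_1 = 5
4 = 4·1 + 0, so a_2 = 4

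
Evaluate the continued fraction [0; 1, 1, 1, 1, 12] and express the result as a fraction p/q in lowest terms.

38/63

a_0 = 0: 0/1
a_1 = 1: 1/1
a_2 = 1: 1/2
a_3 = 1: 2/3
a_4 = 1: 3/5
a_5 = 12: 38/63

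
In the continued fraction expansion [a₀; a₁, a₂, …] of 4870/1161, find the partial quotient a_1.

4870 ÷ 1161 → quotient 4, remainder 226
1161 ÷ 226 → quotient 5, remainder 31

5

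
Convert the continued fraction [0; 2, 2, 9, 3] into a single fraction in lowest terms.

59/146

a_0 = 0: 0/1
a_1 = 2: 1/2
a_2 = 2: 2/5
a_3 = 9: 19/47
a_4 = 3: 59/146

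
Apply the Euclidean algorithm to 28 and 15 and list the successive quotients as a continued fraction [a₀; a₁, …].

[1; 1, 6, 2]

Run the Euclidean algorithm, recording each quotient:
⌊28/15⌋ = 1, remainder 13
⌊15/13⌋ = 1, remainder 2
⌊13/2⌋ = 6, remainder 1
⌊2/1⌋ = 2, remainder 0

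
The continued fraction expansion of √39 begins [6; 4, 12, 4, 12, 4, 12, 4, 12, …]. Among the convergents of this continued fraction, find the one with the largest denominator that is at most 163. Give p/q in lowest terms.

List convergents until the denominator exceeds the bound:
a_0 = 6: 6/1  (≤ bound)
a_1 = 4: 25/4  (≤ bound)
a_2 = 12: 306/49  (≤ bound)
a_3 = 4: 1249/200  (> 163, stop)

306/49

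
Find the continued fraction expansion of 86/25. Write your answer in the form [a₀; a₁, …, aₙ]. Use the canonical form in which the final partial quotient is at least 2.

[3; 2, 3, 1, 2]

Repeatedly divide and take the remainder:
86 ÷ 25 → quotient 3, remainder 11
25 ÷ 11 → quotient 2, remainder 3
11 ÷ 3 → quotient 3, remainder 2
3 ÷ 2 → quotient 1, remainder 1
2 ÷ 1 → quotient 2, remainder 0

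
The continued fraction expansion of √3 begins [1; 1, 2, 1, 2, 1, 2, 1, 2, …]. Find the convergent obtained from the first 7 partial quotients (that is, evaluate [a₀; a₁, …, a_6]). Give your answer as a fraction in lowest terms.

a_0 = 1: 1/1
a_1 = 1: 2/1
a_2 = 2: 5/3
a_3 = 1: 7/4
a_4 = 2: 19/11
a_5 = 1: 26/15
a_6 = 2: 71/41

71/41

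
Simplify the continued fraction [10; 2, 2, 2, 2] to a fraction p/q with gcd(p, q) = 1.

302/29

Collapse the nested fraction from the inside out:
Start with 2.
2 + 1/(2/1) = 2 + 1/2 = 5/2
2 + 1/(5/2) = 2 + 2/5 = 12/5
2 + 1/(12/5) = 2 + 5/12 = 29/12
10 + 1/(29/12) = 10 + 12/29 = 302/29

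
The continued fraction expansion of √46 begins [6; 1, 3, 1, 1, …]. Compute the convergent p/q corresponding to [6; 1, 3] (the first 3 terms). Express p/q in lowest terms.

Compute successive convergents:
a_0 = 6: 6/1
a_1 = 1: 7/1
a_2 = 3: 27/4

27/4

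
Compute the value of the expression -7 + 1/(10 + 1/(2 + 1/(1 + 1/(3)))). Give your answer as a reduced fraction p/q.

Build up convergents one term at a time:
a_0 = -7: -7/1
a_1 = 10: -69/10
a_2 = 2: -145/21
a_3 = 1: -214/31
a_4 = 3: -787/114

-787/114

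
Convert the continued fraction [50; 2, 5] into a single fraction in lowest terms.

Build up convergents one term at a time:
a_0 = 50: 50/1
a_1 = 2: 101/2
a_2 = 5: 555/11

555/11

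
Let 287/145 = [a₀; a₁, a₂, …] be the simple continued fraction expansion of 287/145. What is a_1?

1

⌊287/145⌋ = 1, remainder 142
⌊145/142⌋ = 1, remainder 3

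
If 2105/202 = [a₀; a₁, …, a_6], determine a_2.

2105 ÷ 202 → quotient 10, remainder 85
202 ÷ 85 → quotient 2, remainder 32
85 ÷ 32 → quotient 2, remainder 21

2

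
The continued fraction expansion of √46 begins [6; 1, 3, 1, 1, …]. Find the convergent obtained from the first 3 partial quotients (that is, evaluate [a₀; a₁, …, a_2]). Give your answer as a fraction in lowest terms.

27/4

Build up convergents one term at a time:
a_0 = 6: 6/1
a_1 = 1: 7/1
a_2 = 3: 27/4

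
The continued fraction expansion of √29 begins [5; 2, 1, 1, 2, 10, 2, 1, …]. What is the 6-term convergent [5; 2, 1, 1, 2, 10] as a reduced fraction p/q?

Start with 10.
2 + 1/(10/1) = 2 + 1/10 = 21/10
1 + 1/(21/10) = 1 + 10/21 = 31/21
1 + 1/(31/21) = 1 + 21/31 = 52/31
2 + 1/(52/31) = 2 + 31/52 = 135/52
5 + 1/(135/52) = 5 + 52/135 = 727/135

727/135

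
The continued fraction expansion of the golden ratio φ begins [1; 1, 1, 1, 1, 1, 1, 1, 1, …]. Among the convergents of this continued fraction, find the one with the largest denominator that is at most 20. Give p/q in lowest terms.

a_0 = 1: 1/1  (≤ bound)
a_1 = 1: 2/1  (≤ bound)
a_2 = 1: 3/2  (≤ bound)
a_3 = 1: 5/3  (≤ bound)
a_4 = 1: 8/5  (≤ bound)
a_5 = 1: 13/8  (≤ bound)
a_6 = 1: 21/13  (≤ bound)
a_7 = 1: 34/21  (> 20, stop)

21/13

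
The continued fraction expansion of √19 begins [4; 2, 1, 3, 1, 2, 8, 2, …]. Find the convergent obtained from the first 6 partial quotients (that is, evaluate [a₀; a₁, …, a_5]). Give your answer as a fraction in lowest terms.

170/39

Collapse the nested fraction from the inside out:
Start with 2.
1 + 1/(2/1) = 1 + 1/2 = 3/2
3 + 1/(3/2) = 3 + 2/3 = 11/3
1 + 1/(11/3) = 1 + 3/11 = 14/11
2 + 1/(14/11) = 2 + 11/14 = 39/14
4 + 1/(39/14) = 4 + 14/39 = 170/39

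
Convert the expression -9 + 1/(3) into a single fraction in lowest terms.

-26/3

a_0 = -9: -9/1
a_1 = 3: -26/3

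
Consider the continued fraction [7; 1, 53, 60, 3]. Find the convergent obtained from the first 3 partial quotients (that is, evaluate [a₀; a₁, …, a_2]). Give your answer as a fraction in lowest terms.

431/54

Collapse the nested fraction from the inside out:
Start with 53.
1 + 1/(53/1) = 1 + 1/53 = 54/53
7 + 1/(54/53) = 7 + 53/54 = 431/54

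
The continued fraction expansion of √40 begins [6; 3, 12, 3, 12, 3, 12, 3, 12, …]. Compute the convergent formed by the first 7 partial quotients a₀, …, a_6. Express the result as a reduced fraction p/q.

337434/53353

Work from the innermost term outward:
Start with 12.
3 + 1/(12/1) = 3 + 1/12 = 37/12
12 + 1/(37/12) = 12 + 12/37 = 456/37
3 + 1/(456/37) = 3 + 37/456 = 1405/456
12 + 1/(1405/456) = 12 + 456/1405 = 17316/1405
3 + 1/(17316/1405) = 3 + 1405/17316 = 53353/17316
6 + 1/(53353/17316) = 6 + 17316/53353 = 337434/53353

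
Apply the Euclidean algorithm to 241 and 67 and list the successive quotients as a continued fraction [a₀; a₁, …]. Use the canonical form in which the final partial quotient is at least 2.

⌊241/67⌋ = 3, remainder 40
⌊67/40⌋ = 1, remainder 27
⌊40/27⌋ = 1, remainder 13
⌊27/13⌋ = 2, remainder 1
⌊13/1⌋ = 13, remainder 0

[3; 1, 1, 2, 13]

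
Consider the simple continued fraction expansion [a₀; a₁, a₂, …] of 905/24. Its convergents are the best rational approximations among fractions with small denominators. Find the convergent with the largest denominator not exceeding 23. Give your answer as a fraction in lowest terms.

a_0 = 37: 37/1  (≤ bound)
a_1 = 1: 38/1  (≤ bound)
a_2 = 2: 113/3  (≤ bound)
a_3 = 2: 264/7  (≤ bound)
a_4 = 3: 905/24  (> 23, stop)

264/7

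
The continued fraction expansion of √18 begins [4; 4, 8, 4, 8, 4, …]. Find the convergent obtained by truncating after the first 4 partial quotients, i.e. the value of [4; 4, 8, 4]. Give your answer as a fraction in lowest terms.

577/136

a_0 = 4: 4/1
a_1 = 4: 17/4
a_2 = 8: 140/33
a_3 = 4: 577/136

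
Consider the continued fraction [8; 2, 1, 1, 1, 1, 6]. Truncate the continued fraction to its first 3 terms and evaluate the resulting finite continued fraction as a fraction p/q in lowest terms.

a_0 = 8: 8/1
a_1 = 2: 17/2
a_2 = 1: 25/3

25/3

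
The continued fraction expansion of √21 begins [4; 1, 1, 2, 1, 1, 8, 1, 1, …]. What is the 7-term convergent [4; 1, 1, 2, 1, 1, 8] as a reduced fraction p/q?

472/103

Starting at the tail and folding back:
Start with 8.
1 + 1/(8/1) = 1 + 1/8 = 9/8
1 + 1/(9/8) = 1 + 8/9 = 17/9
2 + 1/(17/9) = 2 + 9/17 = 43/17
1 + 1/(43/17) = 1 + 17/43 = 60/43
1 + 1/(60/43) = 1 + 43/60 = 103/60
4 + 1/(103/60) = 4 + 60/103 = 472/103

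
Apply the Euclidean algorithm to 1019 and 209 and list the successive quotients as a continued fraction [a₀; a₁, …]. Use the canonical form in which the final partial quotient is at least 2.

[4; 1, 7, 26]

1019 ÷ 209 → quotient 4, remainder 183
209 ÷ 183 → quotient 1, remainder 26
183 ÷ 26 → quotient 7, remainder 1
26 ÷ 1 → quotient 26, remainder 0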